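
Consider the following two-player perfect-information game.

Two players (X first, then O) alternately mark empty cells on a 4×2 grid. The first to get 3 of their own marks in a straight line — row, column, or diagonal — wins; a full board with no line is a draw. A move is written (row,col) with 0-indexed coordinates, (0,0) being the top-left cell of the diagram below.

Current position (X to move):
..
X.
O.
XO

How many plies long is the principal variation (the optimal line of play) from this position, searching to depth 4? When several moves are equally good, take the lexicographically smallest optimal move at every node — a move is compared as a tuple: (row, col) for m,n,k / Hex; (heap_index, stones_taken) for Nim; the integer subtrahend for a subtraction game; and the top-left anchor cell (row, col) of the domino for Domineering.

[../X./O./XO] X move#1: (0,0):+0/X./X./O./XO*, (0,1):+0/.X/X./O./XO, (1,1):+0/../XX/O./XO, (2,1):+0/../X./OX/XO
[X./X./O./XO] O move#2: (0,1):+0/XO/X./O./XO*, (1,1):+0/X./XO/O./XO, (2,1):+0/X./X./OO/XO
[XO/X./O./XO] X move#3: (1,1):+0/XO/XX/O./XO*, (2,1):+0/XO/X./OX/XO
[XO/XX/O./XO] O move#4: (2,1):+0/XO/XX/OO/XO*
[XO/XX/OO/XO] end (terminal +0, X#5); searched ../X./O./XO to 4

PV length from [../X./O./XO]: 4 plies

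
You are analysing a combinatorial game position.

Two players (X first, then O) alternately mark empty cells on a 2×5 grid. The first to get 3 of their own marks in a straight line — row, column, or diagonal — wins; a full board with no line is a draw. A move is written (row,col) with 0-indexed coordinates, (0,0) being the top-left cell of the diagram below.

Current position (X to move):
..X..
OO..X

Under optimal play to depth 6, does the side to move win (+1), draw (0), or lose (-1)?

value(..X../OO..X, X) = +1

ply 1, X at ..X../OO..X | (0,0)=-1→X.X../OO..X; (0,1)=-1→.XX../OO..X; (0,3)=-1→..XX./OO..X; (0,4)=-1→..X.X/OO..X; (1,2)=+1→..X../OOX.X*; (1,3)=-1→..X../OO.XX
ply 2, O at ..X../OOX.X | (0,0)=-1→O.X../OOX.X*; (0,1)=-1→.OX../OOX.X; (0,3)=-1→..XO./OOX.X; (0,4)=-1→..X.O/OOX.X; (1,3)=-1→..X../OOXOX
ply 3, X at O.X../OOX.X | (0,1)=+1→OXX../OOX.X*; (0,3)=+1→O.XX./OOX.X; (0,4)=+1→O.X.X/OOX.X; (1,3)=+1→O.X../OOXXX
ply 4, O at OXX../OOX.X | (0,3)=-1→OXXO./OOX.X*; (0,4)=-1→OXX.O/OOX.X; (1,3)=-1→OXX../OOXOX
ply 5, X at OXXO./OOX.X | (0,4)=+0→OXXOX/OOX.X; (1,3)=+1→OXXO./OOXXX*
ply 6: OXXO./OOXXX is terminal -1 (O); from ..X../OO..X depth 6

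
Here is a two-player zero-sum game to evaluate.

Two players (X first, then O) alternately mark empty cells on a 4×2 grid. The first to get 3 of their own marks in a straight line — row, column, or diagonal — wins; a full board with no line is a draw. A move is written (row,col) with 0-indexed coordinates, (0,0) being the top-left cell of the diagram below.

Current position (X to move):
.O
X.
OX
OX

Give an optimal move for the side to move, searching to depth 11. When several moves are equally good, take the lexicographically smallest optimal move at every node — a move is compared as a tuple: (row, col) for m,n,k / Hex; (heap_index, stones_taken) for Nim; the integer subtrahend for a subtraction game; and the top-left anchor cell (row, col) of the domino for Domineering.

X's best at [.O/X./OX/OX]: (1,1)

[.O/X./OX/OX] X move#1: (0,0):+0/XO/X./OX/OX, (1,1):+1/.O/XX/OX/OX*
[.O/XX/OX/OX] end (terminal -1, O#2); searched .O/X./OX/OX to 11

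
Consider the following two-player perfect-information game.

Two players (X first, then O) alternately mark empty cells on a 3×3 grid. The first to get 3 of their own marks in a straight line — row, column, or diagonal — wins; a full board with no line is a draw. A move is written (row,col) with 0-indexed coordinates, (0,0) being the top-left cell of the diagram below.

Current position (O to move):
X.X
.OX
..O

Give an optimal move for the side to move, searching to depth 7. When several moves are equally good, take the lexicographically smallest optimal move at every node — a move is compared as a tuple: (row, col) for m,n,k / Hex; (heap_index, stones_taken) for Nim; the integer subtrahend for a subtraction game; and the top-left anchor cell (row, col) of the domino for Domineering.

[X.X/.OX/..O] O move#1: (0,1):+0/XOX/.OX/..O*, (1,0):-1/X.X/OOX/..O, (2,0):-1/X.X/.OX/O.O, (2,1):-1/X.X/.OX/.OO
[XOX/.OX/..O] X move#2: (1,0):-1/XOX/XOX/..O, (2,0):-1/XOX/.OX/X.O, (2,1):+0/XOX/.OX/.XO*
[XOX/.OX/.XO] O move#3: (1,0):+0/XOX/OOX/.XO*, (2,0):+0/XOX/.OX/OXO
[XOX/OOX/.XO] X move#4: (2,0):+0/XOX/OOX/XXO*
[XOX/OOX/XXO] end (terminal +0, O#5); searched X.X/.OX/..O to 7

O's best at [X.X/.OX/..O]: (0,1)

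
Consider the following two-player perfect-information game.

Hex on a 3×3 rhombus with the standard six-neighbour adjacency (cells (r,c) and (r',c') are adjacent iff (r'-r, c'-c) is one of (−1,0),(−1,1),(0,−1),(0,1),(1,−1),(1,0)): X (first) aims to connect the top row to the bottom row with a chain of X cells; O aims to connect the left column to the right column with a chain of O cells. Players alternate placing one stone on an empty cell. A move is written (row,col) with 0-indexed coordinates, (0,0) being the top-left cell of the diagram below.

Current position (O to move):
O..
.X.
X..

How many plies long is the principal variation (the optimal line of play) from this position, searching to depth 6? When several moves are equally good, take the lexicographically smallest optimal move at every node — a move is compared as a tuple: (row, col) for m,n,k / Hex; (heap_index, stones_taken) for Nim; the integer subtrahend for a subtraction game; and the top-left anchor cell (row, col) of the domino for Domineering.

PV length from [O../.X./X..]: 2 plies

[O../.X./X..] O move#1: (0,1):-1/OO./.X./X..*, (0,2):-1/O.O/.X./X.., (1,0):-1/O../OX./X.., (1,2):-1/O../.XO/X.., (2,1):-1/O../.X./XO., (2,2):-1/O../.X./X.O
[OO./.X./X..] X move#2: (0,2):+1/OOX/.X./X..*, (1,0):-1/OO./XX./X.., (1,2):-1/OO./.XX/X.., (2,1):-1/OO./.X./XX., (2,2):-1/OO./.X./X.X
[OOX/.X./X..] end (terminal -1, O#3); searched O../.X./X.. to 6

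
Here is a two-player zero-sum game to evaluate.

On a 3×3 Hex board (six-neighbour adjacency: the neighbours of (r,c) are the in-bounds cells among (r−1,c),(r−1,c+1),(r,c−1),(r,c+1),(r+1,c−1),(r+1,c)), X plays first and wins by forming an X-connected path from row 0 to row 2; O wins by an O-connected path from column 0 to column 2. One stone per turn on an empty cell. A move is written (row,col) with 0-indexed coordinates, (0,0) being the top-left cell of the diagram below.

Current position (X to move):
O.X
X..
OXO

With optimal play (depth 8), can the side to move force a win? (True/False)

X winning at [O.X/X../OXO]: True

[O.X/X../OXO] X move#1: (0,1):+1/OXX/X../OXO*, (1,1):+1/O.X/XX./OXO, (1,2):+1/O.X/X.X/OXO
[OXX/X../OXO] O move#2: (1,1):-1/OXX/XO./OXO*, (1,2):-1/OXX/X.O/OXO
[OXX/XO./OXO] X move#3: (1,2):+1/OXX/XOX/OXO*
[OXX/XOX/OXO] end (terminal -1, O#4); searched O.X/X../OXO to 8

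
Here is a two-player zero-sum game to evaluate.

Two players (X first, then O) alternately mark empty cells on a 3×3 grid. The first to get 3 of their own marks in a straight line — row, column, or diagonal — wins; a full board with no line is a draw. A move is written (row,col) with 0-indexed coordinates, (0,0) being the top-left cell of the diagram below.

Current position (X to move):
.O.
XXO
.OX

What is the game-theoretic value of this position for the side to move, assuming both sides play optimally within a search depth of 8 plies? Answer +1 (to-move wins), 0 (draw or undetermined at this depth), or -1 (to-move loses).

ply 1, X at .O./XXO/.OX | (0,0)=+1→XO./XXO/.OX*; (0,2)=+1→.OX/XXO/.OX; (2,0)=+1→.O./XXO/XOX
ply 2: XO./XXO/.OX is terminal -1 (O); from .O./XXO/.OX depth 8

value(.O./XXO/.OX, X) = +1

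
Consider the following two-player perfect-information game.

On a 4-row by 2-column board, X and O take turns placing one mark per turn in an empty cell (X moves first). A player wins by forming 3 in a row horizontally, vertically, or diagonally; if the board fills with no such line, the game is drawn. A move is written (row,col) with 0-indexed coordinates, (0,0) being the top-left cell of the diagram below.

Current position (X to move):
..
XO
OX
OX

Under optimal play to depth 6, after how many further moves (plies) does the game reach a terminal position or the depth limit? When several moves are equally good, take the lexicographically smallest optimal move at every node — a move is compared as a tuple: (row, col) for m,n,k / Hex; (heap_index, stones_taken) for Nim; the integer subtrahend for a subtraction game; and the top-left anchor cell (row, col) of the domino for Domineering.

PV length from [../XO/OX/OX]: 2 plies

ply 1, X at ../XO/OX/OX | (0,0)=+0→X./XO/OX/OX*; (0,1)=+0→.X/XO/OX/OX
ply 2, O at X./XO/OX/OX | (0,1)=+0→XO/XO/OX/OX*
ply 3: XO/XO/OX/OX is terminal +0 (X); from ../XO/OX/OX depth 6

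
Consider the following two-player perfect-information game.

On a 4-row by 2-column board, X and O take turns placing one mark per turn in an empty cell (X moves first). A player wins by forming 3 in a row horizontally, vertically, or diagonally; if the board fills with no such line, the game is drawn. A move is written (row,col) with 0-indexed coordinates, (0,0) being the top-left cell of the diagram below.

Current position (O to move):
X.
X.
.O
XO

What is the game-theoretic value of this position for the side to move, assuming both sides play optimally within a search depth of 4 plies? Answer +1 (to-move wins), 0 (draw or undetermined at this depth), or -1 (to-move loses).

p1 O@[X./X./.O/XO]: (0,1)[XO/X./.O/XO]-1 (1,1)[X./XO/.O/XO]+1* (2,0)[X./X./OO/XO]+0
p2 X@[X./XO/.O/XO] terminal -1; root [X./X./.O/XO] d4

value(X./X./.O/XO, O) = +1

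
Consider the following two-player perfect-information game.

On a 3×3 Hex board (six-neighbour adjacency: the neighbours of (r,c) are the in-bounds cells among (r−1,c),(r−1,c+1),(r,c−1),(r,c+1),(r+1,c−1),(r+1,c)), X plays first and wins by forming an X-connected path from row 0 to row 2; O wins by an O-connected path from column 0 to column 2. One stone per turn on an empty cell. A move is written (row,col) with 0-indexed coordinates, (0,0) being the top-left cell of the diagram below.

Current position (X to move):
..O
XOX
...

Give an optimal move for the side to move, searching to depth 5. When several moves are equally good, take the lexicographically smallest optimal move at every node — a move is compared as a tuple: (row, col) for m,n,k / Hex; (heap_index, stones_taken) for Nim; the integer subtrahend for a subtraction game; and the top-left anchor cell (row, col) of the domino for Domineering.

p1 X@[..O/XOX/...]: (0,0)[X.O/XOX/...]-1 (0,1)[.XO/XOX/...]-1 (2,0)[..O/XOX/X..]+1* (2,1)[..O/XOX/.X.]-1 (2,2)[..O/XOX/..X]-1
p2 O@[..O/XOX/X..]: (0,0)[O.O/XOX/X..]-1* (0,1)[.OO/XOX/X..]-1 (2,1)[..O/XOX/XO.]-1 (2,2)[..O/XOX/X.O]-1
p3 X@[O.O/XOX/X..]: (0,1)[OXO/XOX/X..]+1* (2,1)[O.O/XOX/XX.]-1 (2,2)[O.O/XOX/X.X]-1
p4 O@[OXO/XOX/X..] terminal -1; root [..O/XOX/...] d5

X's best at [..O/XOX/...]: (2,0)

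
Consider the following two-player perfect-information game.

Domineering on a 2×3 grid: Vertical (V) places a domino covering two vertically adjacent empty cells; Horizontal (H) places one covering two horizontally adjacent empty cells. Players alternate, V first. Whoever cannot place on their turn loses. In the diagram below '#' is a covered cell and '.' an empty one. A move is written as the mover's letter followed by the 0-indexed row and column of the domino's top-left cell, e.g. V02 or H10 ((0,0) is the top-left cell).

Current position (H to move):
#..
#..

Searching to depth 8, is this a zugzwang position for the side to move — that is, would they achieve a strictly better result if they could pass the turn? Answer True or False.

ply 1, H at #../#.. | H01=+1→###/#..*; H11=+1→#../###
ply 2: ###/#.. is terminal -1 (V); from #../#.. depth 8
pass branch (V moves first from the same position):
  | ply 1, V at #../#.. | V01=+1→##./##.*; V02=+1→#.#/#.#
  | ply 2: ##./##. is terminal -1 (H); from #../#.. depth 8
H moving scores +1; H passing scores -1

zugzwang(#../#.., H) = False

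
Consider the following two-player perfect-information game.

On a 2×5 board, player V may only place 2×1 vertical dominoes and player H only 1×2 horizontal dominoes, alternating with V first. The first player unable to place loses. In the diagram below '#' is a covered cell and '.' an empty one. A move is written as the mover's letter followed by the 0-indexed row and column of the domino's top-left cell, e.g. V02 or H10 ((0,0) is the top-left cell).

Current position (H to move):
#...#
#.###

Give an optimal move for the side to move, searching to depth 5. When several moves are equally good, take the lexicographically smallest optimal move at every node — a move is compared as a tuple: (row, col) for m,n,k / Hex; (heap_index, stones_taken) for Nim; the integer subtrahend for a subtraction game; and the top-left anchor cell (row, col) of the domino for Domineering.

H's best at [#...#/#.###]: H01

[#...#/#.###] H move#1: H01:+1/###.#/#.###*, H02:-1/#.###/#.###
[###.#/#.###] end (terminal -1, V#2); searched #...#/#.### to 5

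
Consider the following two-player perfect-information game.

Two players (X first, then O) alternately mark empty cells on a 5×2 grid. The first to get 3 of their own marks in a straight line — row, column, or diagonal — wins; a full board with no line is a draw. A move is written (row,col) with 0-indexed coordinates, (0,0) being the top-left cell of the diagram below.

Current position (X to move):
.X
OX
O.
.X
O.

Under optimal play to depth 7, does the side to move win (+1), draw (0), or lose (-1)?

[.X/OX/O./.X/O.] X move#1: (0,0):-1/XX/OX/O./.X/O., (2,1):+1/.X/OX/OX/.X/O.*, (3,0):-1/.X/OX/O./XX/O., (4,1):-1/.X/OX/O./.X/OX
[.X/OX/OX/.X/O.] end (terminal -1, O#2); searched .X/OX/O./.X/O. to 7

value(.X/OX/O./.X/O., X) = +1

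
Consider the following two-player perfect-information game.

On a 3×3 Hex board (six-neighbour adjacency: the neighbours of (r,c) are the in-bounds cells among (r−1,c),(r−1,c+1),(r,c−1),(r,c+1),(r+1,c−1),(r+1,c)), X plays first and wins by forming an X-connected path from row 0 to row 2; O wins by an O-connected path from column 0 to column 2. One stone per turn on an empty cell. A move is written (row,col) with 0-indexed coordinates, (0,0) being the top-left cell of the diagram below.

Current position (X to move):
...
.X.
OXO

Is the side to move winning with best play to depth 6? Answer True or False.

p1 X@[.../.X./OXO]: (0,0)[X../.X./OXO]+1* (0,1)[.X./.X./OXO]+1 (0,2)[..X/.X./OXO]+1 (1,0)[.../XX./OXO]+1 (1,2)[.../.XX/OXO]+1
p2 O@[X../.X./OXO]: (0,1)[XO./.X./OXO]-1* (0,2)[X.O/.X./OXO]-1 (1,0)[X../OX./OXO]-1 (1,2)[X../.XO/OXO]-1
p3 X@[XO./.X./OXO]: (0,2)[XOX/.X./OXO]+1* (1,0)[XO./XX./OXO]+1 (1,2)[XO./.XX/OXO]+1
p4 O@[XOX/.X./OXO] terminal -1; root [.../.X./OXO] d6

X winning at [.../.X./OXO]: True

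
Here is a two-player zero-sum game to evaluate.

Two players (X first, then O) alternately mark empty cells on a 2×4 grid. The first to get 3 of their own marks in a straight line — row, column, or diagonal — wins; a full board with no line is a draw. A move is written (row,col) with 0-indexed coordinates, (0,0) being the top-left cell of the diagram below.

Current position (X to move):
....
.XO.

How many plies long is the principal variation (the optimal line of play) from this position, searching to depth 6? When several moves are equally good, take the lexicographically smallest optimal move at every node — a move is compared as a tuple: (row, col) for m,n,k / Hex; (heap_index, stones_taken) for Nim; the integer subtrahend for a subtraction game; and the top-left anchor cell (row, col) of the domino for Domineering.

PV length from [..../.XO.]: 6 plies

ply 1, X at ..../.XO. | (0,0)=+0→X.../.XO.*; (0,1)=+0→.X../.XO.; (0,2)=+0→..X./.XO.; (0,3)=+0→...X/.XO.; (1,0)=+0→..../XXO.; (1,3)=+0→..../.XOX
ply 2, O at X.../.XO. | (0,1)=+0→XO../.XO.*; (0,2)=+0→X.O./.XO.; (0,3)=+0→X..O/.XO.; (1,0)=+0→X.../OXO.; (1,3)=+0→X.../.XOO
ply 3, X at XO../.XO. | (0,2)=+0→XOX./.XO.*; (0,3)=+0→XO.X/.XO.; (1,0)=+0→XO../XXO.; (1,3)=+0→XO../.XOX
ply 4, O at XOX./.XO. | (0,3)=+0→XOXO/.XO.*; (1,0)=+0→XOX./OXO.; (1,3)=+0→XOX./.XOO
ply 5, X at XOXO/.XO. | (1,0)=+0→XOXO/XXO.*; (1,3)=+0→XOXO/.XOX
ply 6, O at XOXO/XXO. | (1,3)=+0→XOXO/XXOO*
ply 7: XOXO/XXOO is terminal +0 (X); from ..../.XO. depth 6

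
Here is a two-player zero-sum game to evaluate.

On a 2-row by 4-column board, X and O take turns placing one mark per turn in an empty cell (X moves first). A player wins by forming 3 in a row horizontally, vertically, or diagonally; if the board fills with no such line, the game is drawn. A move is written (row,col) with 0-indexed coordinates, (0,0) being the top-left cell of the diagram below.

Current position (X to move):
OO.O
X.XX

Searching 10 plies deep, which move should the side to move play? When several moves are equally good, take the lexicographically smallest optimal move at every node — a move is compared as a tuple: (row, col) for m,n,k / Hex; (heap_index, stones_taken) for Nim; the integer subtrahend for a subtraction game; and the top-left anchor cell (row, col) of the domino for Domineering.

X's best at [OO.O/X.XX]: (1,1)

p1 X@[OO.O/X.XX]: (0,2)[OOXO/X.XX]+0 (1,1)[OO.O/XXXX]+1*
p2 O@[OO.O/XXXX] terminal -1; root [OO.O/X.XX] d10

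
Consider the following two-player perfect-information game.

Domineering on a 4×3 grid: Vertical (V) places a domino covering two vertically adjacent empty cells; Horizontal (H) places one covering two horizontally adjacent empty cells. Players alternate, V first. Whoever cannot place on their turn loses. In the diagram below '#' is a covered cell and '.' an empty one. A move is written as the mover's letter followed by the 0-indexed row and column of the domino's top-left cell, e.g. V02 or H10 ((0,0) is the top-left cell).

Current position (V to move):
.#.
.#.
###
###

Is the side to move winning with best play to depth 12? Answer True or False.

[.#./.#./###/###] V move#1: V00:+1/##./##./###/###*, V02:+1/.##/.##/###/###
[##./##./###/###] end (terminal -1, H#2); searched .#./.#./###/### to 12

V winning at [.#./.#./###/###]: True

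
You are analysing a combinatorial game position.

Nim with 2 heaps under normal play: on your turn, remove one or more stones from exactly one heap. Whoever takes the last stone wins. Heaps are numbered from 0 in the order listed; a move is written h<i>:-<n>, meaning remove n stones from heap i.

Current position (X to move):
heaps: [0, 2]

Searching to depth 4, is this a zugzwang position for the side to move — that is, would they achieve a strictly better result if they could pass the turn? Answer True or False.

ply 1, X at (0,2) | h1:-1=-1→(0,1); h1:-2=+1→(0,0)*
ply 2: (0,0) is terminal -1 (O); from (0,2) depth 4
pass branch (O moves first from the same position):
  | ply 1, O at (0,2) | h1:-1=-1→(0,1); h1:-2=+1→(0,0)*
  | ply 2: (0,0) is terminal -1 (X); from (0,2) depth 4
X moving scores +1; X passing scores -1

zugzwang((0,2), X) = False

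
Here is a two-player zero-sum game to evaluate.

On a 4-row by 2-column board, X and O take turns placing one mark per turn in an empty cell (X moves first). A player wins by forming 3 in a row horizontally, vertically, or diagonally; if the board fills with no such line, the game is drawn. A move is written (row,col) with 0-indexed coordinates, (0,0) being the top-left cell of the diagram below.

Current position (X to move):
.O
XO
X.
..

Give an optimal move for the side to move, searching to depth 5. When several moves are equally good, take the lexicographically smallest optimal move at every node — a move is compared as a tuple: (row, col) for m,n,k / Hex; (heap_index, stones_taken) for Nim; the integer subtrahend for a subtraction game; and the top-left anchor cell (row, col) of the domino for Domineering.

X's best at [.O/XO/X./..]: (0,0)

ply 1, X at .O/XO/X./.. | (0,0)=+1→XO/XO/X./..*; (2,1)=+1→.O/XO/XX/..; (3,0)=+1→.O/XO/X./X.; (3,1)=-1→.O/XO/X./.X
ply 2: XO/XO/X./.. is terminal -1 (O); from .O/XO/X./.. depth 5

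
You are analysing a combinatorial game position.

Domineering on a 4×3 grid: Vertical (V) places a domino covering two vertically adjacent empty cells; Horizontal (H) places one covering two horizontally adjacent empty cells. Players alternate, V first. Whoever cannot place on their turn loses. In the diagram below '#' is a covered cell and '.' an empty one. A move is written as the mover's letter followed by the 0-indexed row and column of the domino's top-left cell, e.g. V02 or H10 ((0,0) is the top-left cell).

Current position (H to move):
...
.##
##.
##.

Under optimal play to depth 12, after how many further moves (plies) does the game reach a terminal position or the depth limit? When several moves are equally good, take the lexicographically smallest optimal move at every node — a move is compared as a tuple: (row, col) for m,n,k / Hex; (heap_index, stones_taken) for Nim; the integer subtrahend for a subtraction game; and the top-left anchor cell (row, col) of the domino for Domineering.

PV length from [.../.##/##./##.]: 2 plies

[.../.##/##./##.] H move#1: H00:-1/##./.##/##./##.*, H01:-1/.##/.##/##./##.
[##./.##/##./##.] V move#2: V22:+1/##./.##/###/###*
[##./.##/###/###] end (terminal -1, H#3); searched .../.##/##./##. to 12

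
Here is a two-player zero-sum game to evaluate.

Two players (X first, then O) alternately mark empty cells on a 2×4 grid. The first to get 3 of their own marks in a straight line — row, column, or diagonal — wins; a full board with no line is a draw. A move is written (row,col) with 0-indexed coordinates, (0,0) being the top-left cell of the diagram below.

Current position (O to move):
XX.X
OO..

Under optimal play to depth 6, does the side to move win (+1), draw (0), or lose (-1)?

[XX.X/OO..] O move#1: (0,2):+0/XXOX/OO.., (1,2):+1/XX.X/OOO.*, (1,3):-1/XX.X/OO.O
[XX.X/OOO.] end (terminal -1, X#2); searched XX.X/OO.. to 6

value(XX.X/OO.., O) = +1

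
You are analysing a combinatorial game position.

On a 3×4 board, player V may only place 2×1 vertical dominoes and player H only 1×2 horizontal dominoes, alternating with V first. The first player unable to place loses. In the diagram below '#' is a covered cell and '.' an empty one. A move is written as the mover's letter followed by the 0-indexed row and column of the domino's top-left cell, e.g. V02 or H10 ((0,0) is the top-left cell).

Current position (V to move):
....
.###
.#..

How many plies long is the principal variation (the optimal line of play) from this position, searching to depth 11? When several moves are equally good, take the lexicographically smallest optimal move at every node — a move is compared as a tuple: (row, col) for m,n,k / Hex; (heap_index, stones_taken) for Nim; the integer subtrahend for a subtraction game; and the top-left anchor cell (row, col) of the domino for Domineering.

p1 V@[..../.###/.#..]: V00[#.../####/.#..]-1* V10[..../####/##..]-1
p2 H@[#.../####/.#..]: H01[###./####/.#..]+1* H02[#.##/####/.#..]+1 H22[#.../####/.###]+1
p3 V@[###./####/.#..] terminal -1; root [..../.###/.#..] d11

PV length from [..../.###/.#..]: 2 plies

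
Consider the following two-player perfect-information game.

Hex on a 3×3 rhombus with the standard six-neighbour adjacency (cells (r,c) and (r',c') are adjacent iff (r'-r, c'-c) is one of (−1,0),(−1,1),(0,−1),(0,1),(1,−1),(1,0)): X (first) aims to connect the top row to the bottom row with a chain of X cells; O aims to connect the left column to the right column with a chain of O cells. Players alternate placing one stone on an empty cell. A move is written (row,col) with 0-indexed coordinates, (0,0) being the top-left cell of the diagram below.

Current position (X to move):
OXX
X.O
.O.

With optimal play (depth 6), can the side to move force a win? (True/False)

X winning at [OXX/X.O/.O.]: True

p1 X@[OXX/X.O/.O.]: (1,1)[OXX/XXO/.O.]-1 (2,0)[OXX/X.O/XO.]+1* (2,2)[OXX/X.O/.OX]-1
p2 O@[OXX/X.O/XO.] terminal -1; root [OXX/X.O/.O.] d6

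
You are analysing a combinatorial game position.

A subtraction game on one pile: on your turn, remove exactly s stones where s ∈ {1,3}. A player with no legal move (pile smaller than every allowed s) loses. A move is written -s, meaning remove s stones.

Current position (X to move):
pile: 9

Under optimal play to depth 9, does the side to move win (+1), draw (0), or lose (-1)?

value(9, X) = +1

p1 X@[9]: -1[8]+1* -3[6]+1
p2 O@[8]: -1[7]-1* -3[5]-1
p3 X@[7]: -1[6]+1* -3[4]+1
p4 O@[6]: -1[5]-1* -3[3]-1
p5 X@[5]: -1[4]+1* -3[2]+1
p6 O@[4]: -1[3]-1* -3[1]-1
p7 X@[3]: -1[2]+1* -3[0]+1
p8 O@[2]: -1[1]-1*
p9 X@[1]: -1[0]+1*
p10 O@[0] terminal -1; root [9] d9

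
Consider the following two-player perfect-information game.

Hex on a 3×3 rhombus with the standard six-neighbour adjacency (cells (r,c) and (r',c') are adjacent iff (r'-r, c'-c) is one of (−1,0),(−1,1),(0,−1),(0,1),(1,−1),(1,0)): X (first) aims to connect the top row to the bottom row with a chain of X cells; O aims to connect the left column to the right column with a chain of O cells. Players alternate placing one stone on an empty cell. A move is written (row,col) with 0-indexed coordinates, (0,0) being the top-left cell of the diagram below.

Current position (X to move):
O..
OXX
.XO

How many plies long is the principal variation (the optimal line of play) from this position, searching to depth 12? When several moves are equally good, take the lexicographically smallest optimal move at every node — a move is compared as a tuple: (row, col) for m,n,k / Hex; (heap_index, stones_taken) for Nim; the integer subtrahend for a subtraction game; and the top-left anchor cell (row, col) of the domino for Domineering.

p1 X@[O../OXX/.XO]: (0,1)[OX./OXX/.XO]+1* (0,2)[O.X/OXX/.XO]+1 (2,0)[O../OXX/XXO]+1
p2 O@[OX./OXX/.XO] terminal -1; root [O../OXX/.XO] d12

PV length from [O../OXX/.XO]: 1 ply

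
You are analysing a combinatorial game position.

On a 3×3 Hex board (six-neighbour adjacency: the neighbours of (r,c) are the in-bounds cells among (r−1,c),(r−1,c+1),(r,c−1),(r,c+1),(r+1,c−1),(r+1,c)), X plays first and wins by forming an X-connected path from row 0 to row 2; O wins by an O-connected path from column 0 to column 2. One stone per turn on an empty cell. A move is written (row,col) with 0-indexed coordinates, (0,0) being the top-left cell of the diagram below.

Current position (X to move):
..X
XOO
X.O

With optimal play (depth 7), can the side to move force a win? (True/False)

ply 1, X at ..X/XOO/X.O | (0,0)=+1→X.X/XOO/X.O*; (0,1)=+1→.XX/XOO/X.O; (2,1)=+1→..X/XOO/XXO
ply 2: X.X/XOO/X.O is terminal -1 (O); from ..X/XOO/X.O depth 7

X winning at [..X/XOO/X.O]: True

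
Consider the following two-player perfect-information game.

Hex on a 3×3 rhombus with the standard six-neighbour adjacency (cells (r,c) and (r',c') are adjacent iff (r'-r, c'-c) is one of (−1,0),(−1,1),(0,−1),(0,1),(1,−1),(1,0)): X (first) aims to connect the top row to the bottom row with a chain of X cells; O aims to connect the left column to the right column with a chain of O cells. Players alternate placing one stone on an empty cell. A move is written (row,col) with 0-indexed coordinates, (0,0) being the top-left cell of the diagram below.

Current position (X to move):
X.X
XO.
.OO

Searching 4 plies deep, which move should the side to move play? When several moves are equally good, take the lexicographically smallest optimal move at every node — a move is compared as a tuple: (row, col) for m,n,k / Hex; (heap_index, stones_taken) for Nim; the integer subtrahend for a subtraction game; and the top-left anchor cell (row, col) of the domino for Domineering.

ply 1, X at X.X/XO./.OO | (0,1)=-1→XXX/XO./.OO; (1,2)=-1→X.X/XOX/.OO; (2,0)=+1→X.X/XO./XOO*
ply 2: X.X/XO./XOO is terminal -1 (O); from X.X/XO./.OO depth 4

X's best at [X.X/XO./.OO]: (2,0)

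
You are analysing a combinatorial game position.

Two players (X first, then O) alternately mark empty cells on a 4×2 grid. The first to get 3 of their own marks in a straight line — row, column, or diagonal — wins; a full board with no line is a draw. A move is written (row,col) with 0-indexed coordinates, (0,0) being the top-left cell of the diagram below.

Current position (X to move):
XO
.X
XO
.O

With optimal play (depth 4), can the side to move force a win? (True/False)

X winning at [XO/.X/XO/.O]: True

ply 1, X at XO/.X/XO/.O | (1,0)=+1→XO/XX/XO/.O*; (3,0)=+0→XO/.X/XO/XO
ply 2: XO/XX/XO/.O is terminal -1 (O); from XO/.X/XO/.O depth 4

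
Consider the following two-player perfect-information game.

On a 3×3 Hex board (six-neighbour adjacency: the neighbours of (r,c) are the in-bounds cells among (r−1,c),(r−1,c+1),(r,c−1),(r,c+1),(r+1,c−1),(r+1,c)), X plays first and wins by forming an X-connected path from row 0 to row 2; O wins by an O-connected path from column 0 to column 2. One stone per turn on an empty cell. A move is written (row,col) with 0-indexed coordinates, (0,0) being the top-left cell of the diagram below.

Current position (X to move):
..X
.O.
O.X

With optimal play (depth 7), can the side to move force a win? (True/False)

p1 X@[..X/.O./O.X]: (0,0)[X.X/.O./O.X]-1 (0,1)[.XX/.O./O.X]-1 (1,0)[..X/XO./O.X]-1 (1,2)[..X/.OX/O.X]+1* (2,1)[..X/.O./OXX]-1
p2 O@[..X/.OX/O.X] terminal -1; root [..X/.O./O.X] d7

X winning at [..X/.O./O.X]: True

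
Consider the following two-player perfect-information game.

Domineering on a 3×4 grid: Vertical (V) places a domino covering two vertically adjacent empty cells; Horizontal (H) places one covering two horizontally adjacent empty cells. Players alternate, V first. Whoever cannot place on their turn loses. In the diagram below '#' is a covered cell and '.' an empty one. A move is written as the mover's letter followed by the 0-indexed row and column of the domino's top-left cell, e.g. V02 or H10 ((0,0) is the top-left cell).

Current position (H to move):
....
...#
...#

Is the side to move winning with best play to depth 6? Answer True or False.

H winning at [..../...#/...#]: True

ply 1, H at ..../...#/...# | H00=-1→##../...#/...#; H01=-1→.##./...#/...#; H02=-1→..##/...#/...#; H10=+1→..../##.#/...#*; H11=+1→..../.###/...#; H20=-1→..../...#/##.#; H21=-1→..../...#/.###
ply 2, V at ..../##.#/...# | V02=-1→..#./####/...#*; V12=-1→..../####/..##
ply 3, H at ..#./####/...# | H00=+1→###./####/...#*; H20=+1→..#./####/##.#; H21=+1→..#./####/.###
ply 4: ###./####/...# is terminal -1 (V); from ..../...#/...# depth 6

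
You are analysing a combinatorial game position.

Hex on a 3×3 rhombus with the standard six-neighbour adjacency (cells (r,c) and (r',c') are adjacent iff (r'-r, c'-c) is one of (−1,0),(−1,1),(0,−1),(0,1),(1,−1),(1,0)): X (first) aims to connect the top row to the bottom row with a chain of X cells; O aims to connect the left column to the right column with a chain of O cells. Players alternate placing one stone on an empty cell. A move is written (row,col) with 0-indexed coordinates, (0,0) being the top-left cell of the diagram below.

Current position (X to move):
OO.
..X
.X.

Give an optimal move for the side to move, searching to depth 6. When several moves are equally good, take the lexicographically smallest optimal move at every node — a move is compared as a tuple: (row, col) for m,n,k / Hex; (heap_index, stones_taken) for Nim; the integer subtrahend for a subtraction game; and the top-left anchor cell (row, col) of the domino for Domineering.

X's best at [OO./..X/.X.]: (0,2)

[OO./..X/.X.] X move#1: (0,2):+1/OOX/..X/.X.*, (1,0):-1/OO./X.X/.X., (1,1):-1/OO./.XX/.X., (2,0):-1/OO./..X/XX., (2,2):-1/OO./..X/.XX
[OOX/..X/.X.] end (terminal -1, O#2); searched OO./..X/.X. to 6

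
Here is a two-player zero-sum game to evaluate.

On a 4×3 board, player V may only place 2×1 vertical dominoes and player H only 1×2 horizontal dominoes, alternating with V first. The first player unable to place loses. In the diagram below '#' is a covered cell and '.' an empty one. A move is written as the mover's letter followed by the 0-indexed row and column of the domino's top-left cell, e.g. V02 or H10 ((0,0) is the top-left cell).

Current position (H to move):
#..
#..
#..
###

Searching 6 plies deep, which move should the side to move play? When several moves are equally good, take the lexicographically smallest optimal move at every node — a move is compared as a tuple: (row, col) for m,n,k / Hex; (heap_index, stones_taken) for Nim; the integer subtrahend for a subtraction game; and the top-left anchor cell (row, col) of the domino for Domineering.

H's best at [#../#../#../###]: H11

ply 1, H at #../#../#../### | H01=-1→###/#../#../###; H11=+1→#../###/#../###*; H21=-1→#../#../###/###
ply 2: #../###/#../### is terminal -1 (V); from #../#../#../### depth 6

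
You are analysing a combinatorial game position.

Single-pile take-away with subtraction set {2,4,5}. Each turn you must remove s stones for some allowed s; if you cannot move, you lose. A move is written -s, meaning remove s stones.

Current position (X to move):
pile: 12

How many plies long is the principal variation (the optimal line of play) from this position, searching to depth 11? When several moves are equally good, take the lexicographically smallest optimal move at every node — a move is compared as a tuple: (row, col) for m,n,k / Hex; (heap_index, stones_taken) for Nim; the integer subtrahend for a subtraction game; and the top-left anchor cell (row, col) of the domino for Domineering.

p1 X@[12]: -2[10]-1 -4[8]+1* -5[7]+1
p2 O@[8]: -2[6]-1* -4[4]-1 -5[3]-1
p3 X@[6]: -2[4]-1 -4[2]-1 -5[1]+1*
p4 O@[1] terminal -1; root [12] d11

PV length from [12]: 3 plies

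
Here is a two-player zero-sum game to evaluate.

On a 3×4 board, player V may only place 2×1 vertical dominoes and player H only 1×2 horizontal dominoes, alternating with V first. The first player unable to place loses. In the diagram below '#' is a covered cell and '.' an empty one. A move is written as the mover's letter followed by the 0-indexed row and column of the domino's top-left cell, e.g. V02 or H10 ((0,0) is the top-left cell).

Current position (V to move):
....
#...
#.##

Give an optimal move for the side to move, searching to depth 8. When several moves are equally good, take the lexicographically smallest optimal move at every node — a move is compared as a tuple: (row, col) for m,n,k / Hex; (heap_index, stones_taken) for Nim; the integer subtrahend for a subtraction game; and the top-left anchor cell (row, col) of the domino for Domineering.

p1 V@[..../#.../#.##]: V01[.#../##../#.##]-1 V02[..#./#.#./#.##]+1* V03[...#/#..#/#.##]-1 V11[..../##../####]-1
p2 H@[..#./#.#./#.##]: H00[###./#.#./#.##]-1*
p3 V@[###./#.#./#.##]: V03[####/#.##/#.##]+1* V11[###./###./####]+1
p4 H@[####/#.##/#.##] terminal -1; root [..../#.../#.##] d8

V's best at [..../#.../#.##]: V02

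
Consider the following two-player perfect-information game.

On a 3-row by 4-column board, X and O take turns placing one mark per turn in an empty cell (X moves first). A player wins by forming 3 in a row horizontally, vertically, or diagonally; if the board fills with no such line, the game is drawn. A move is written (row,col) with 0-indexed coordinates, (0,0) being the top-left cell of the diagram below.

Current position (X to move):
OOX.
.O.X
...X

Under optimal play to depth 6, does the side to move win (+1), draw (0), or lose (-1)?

value(OOX./.O.X/...X, X) = +1

p1 X@[OOX./.O.X/...X]: (0,3)[OOXX/.O.X/...X]+1* (1,0)[OOX./XO.X/...X]-1 (1,2)[OOX./.OXX/...X]-1 (2,0)[OOX./.O.X/X..X]-1 (2,1)[OOX./.O.X/.X.X]-1 (2,2)[OOX./.O.X/..XX]-1
p2 O@[OOXX/.O.X/...X] terminal -1; root [OOX./.O.X/...X] d6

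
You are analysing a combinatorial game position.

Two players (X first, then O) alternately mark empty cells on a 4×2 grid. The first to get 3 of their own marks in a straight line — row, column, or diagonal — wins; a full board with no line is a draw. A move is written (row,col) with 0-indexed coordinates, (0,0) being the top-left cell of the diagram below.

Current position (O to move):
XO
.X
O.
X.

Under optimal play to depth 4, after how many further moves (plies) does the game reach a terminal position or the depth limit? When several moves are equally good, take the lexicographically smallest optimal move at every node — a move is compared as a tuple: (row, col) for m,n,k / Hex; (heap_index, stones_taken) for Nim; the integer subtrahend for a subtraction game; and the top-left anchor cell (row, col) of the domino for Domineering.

PV length from [XO/.X/O./X.]: 3 plies

p1 O@[XO/.X/O./X.]: (1,0)[XO/OX/O./X.]+0* (2,1)[XO/.X/OO/X.]+0 (3,1)[XO/.X/O./XO]+0
p2 X@[XO/OX/O./X.]: (2,1)[XO/OX/OX/X.]+0* (3,1)[XO/OX/O./XX]+0
p3 O@[XO/OX/OX/X.]: (3,1)[XO/OX/OX/XO]+0*
p4 X@[XO/OX/OX/XO] terminal +0; root [XO/.X/O./X.] d4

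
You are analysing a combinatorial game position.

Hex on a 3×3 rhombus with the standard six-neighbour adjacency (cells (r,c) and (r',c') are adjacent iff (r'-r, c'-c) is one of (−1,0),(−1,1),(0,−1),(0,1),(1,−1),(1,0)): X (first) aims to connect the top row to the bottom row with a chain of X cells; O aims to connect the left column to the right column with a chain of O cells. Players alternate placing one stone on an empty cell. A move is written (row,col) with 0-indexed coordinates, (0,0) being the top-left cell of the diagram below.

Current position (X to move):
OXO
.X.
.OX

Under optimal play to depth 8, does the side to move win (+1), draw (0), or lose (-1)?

value(OXO/.X./.OX, X) = +1

ply 1, X at OXO/.X./.OX | (1,0)=+1→OXO/XX./.OX*; (1,2)=+1→OXO/.XX/.OX; (2,0)=+1→OXO/.X./XOX
ply 2, O at OXO/XX./.OX | (1,2)=-1→OXO/XXO/.OX*; (2,0)=-1→OXO/XX./OOX
ply 3, X at OXO/XXO/.OX | (2,0)=+1→OXO/XXO/XOX*
ply 4: OXO/XXO/XOX is terminal -1 (O); from OXO/.X./.OX depth 8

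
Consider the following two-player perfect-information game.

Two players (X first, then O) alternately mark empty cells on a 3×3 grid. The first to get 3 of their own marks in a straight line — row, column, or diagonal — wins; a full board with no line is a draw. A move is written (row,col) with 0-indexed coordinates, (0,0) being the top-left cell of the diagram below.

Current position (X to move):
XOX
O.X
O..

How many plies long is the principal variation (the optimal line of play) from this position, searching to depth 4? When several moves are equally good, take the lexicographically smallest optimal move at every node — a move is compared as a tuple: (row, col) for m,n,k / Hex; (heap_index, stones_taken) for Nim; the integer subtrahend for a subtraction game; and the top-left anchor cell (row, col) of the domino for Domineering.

p1 X@[XOX/O.X/O..]: (1,1)[XOX/OXX/O..]+0 (2,1)[XOX/O.X/OX.]+0 (2,2)[XOX/O.X/O.X]+1*
p2 O@[XOX/O.X/O.X] terminal -1; root [XOX/O.X/O..] d4

PV length from [XOX/O.X/O..]: 1 ply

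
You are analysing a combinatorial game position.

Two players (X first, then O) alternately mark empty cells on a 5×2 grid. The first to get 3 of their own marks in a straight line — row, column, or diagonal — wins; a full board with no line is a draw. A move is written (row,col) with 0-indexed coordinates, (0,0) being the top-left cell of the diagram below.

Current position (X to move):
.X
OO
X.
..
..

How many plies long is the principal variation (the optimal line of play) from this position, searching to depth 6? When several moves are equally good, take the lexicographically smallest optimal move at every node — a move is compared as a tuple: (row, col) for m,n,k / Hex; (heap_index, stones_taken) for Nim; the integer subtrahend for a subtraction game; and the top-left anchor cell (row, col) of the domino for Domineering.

PV length from [.X/OO/X./../..]: 6 plies

[.X/OO/X./../..] X move#1: (0,0):+0/XX/OO/X./../..*, (2,1):+0/.X/OO/XX/../.., (3,0):+0/.X/OO/X./X./.., (3,1):+0/.X/OO/X./.X/.., (4,0):+0/.X/OO/X./../X., (4,1):+0/.X/OO/X./../.X
[XX/OO/X./../..] O move#2: (2,1):+0/XX/OO/XO/../..*, (3,0):+0/XX/OO/X./O./.., (3,1):+0/XX/OO/X./.O/.., (4,0):+0/XX/OO/X./../O., (4,1):+0/XX/OO/X./../.O
[XX/OO/XO/../..] X move#3: (3,0):-1/XX/OO/XO/X./.., (3,1):+0/XX/OO/XO/.X/..*, (4,0):-1/XX/OO/XO/../X., (4,1):-1/XX/OO/XO/../.X
[XX/OO/XO/.X/..] O move#4: (3,0):+0/XX/OO/XO/OX/..*, (4,0):+0/XX/OO/XO/.X/O., (4,1):+0/XX/OO/XO/.X/.O
[XX/OO/XO/OX/..] X move#5: (4,0):+0/XX/OO/XO/OX/X.*, (4,1):+0/XX/OO/XO/OX/.X
[XX/OO/XO/OX/X.] O move#6: (4,1):+0/XX/OO/XO/OX/XO*
[XX/OO/XO/OX/XO] end (terminal +0, X#7); searched .X/OO/X./../.. to 6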